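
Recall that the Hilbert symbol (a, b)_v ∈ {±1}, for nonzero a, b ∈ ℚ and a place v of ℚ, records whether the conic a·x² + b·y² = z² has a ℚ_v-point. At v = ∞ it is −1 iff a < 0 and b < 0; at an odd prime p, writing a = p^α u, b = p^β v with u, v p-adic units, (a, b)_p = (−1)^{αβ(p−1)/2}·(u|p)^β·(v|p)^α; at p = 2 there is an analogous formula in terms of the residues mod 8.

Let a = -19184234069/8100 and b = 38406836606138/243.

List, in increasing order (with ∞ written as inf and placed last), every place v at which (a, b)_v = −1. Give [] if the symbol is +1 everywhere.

(a, b) ≡ (-221, 7854) mod (ℚ^×)²; places V = {2, 3, 5, 7, 11, 13, 17, ∞}.
(a,b)_17: α=1, u≡9; β=1, v≡10 (mod 17); (9|17)=+1, (10|17)=-1; sign (−1)^0·+1^1·-1^1 = -1.
(a,b)_3: α=-4, u≡1; β=-5, v≡2 (mod 3); (1|3)=+1, (2|3)=-1; sign (−1)^0·+1^-5·-1^-4 = +1.
(a,b)_∞: sgn(-221)=−, sgn(7854)=+, so +1.
(a,b)_2: α=-2, β=1; u≡3, v≡7 (mod 8); ε(u)ε(v)=1·1, αω(v)=-2·0, βω(u)=1·1; sum ≡ 0  ⇒  +1.
(a,b)_7: α=2, u≡3; β=3, v≡2 (mod 7); (3|7)=-1, (2|7)=+1; sign (−1)^0·-1^3·+1^2 = -1.
(a,b)_13: α=1, u≡1; β=2, v≡6 (mod 13); (1|13)=+1, (6|13)=-1; sign (−1)^0·+1^2·-1^1 = -1.
(a,b)_11: α=6, u≡7; β=7, v≡8 (mod 11); (7|11)=-1, (8|11)=-1; sign (−1)^0·-1^7·-1^6 = -1.
(a,b)_5: α=-2, u≡4; β=0, v≡1 (mod 5); (4|5)=+1, (1|5)=+1; sign (−1)^0·+1^0·+1^-2 = +1.
Ram(-221, 7854) = {7, 11, 13, 17}; no ℚ_7-point on the conic.

[7, 11, 13, 17]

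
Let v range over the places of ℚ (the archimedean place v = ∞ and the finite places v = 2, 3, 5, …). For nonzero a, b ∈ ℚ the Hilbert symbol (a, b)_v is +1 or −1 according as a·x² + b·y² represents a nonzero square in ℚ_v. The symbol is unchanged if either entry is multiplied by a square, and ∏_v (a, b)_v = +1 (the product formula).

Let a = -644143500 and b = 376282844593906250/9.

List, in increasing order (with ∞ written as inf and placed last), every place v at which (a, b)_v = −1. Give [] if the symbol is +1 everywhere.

(a, b) ≡ (-35, 10010) mod (ℚ^×)²; places V = {2, 3, 5, 7, 11, 13, ∞}.
(a,b)_5: α=3, u≡2; β=7, v≡3 (mod 5); (2|5)=-1, (3|5)=-1; sign (−1)^0·-1^7·-1^3 = +1.
(a,b)_7: α=1, u≡2; β=7, v≡2 (mod 7); (2|7)=+1, (2|7)=+1; sign (−1)^1·+1^7·+1^1 = -1.
(a,b)_13: α=2, u≡9; β=3, v≡10 (mod 13); (9|13)=+1, (10|13)=+1; sign (−1)^0·+1^3·+1^2 = +1.
(a,b)_∞: sgn(-35)=−, sgn(10010)=+, so +1.
(a,b)_3: α=2, u≡1; β=-2, v≡2 (mod 3); (1|3)=+1, (2|3)=-1; sign (−1)^0·+1^-2·-1^2 = +1.
(a,b)_2: α=2, β=1; u≡5, v≡5 (mod 8); ε(u)ε(v)=0·0, αω(v)=2·1, βω(u)=1·1; sum ≡ 1  ⇒  -1.
(a,b)_11: α=2, u≡5; β=3, v≡10 (mod 11); (5|11)=+1, (10|11)=-1; sign (−1)^0·+1^3·-1^2 = +1.
(-35, 10010 / ℚ) ramifies at {2, 7}: a division algebra.

[2, 7]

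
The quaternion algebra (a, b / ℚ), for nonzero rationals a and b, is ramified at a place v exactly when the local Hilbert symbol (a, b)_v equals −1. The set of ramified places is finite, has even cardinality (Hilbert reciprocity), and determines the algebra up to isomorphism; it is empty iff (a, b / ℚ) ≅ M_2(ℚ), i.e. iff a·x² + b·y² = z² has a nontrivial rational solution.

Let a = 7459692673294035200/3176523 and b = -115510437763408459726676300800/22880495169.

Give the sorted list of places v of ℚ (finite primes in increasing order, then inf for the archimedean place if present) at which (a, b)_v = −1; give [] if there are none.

[2, 3, 13, 23]

Mod squares: a ≡ 38571, b ≡ -301093. Check v ∈ {∞, 2, 3, 5, 7, 13, 19, 23, 43, 53}.
v=43: a=43^1·(≡27), b=43^2·(≡14) mod 43; (27|43)=-1, (14|43)=+1; (−1)^{1·2·21}·(-1)^2·(+1)^1 = +1.
v=53: a=53^2·(≡47), b=53^3·(≡49) mod 53; (47|53)=+1, (49|53)=+1; (−1)^{2·3·26}·(+1)^3·(+1)^2 = +1.
v=5: a=5^2·(≡1), b=5^2·(≡2) mod 5; (1|5)=+1, (2|5)=-1; (−1)^{2·2·2}·(+1)^2·(-1)^2 = +1.
v=19: a=19^2·(≡7), b=19^3·(≡8) mod 19; (7|19)=+1, (8|19)=-1; (−1)^{2·3·9}·(+1)^3·(-1)^2 = +1.
v=13: a=13^3·(≡4), b=13^5·(≡2) mod 13; (4|13)=+1, (2|13)=-1; (−1)^{3·5·6}·(+1)^5·(-1)^3 = -1.
v=∞: 38571 > 0 and -301093 < 0  ⇒  (a,b)_∞ = +1.
v=23: a=23^3·(≡19), b=23^5·(≡20) mod 23; (19|23)=-1, (20|23)=-1; (−1)^{3·5·11}·(-1)^5·(-1)^3 = -1.
v=3: a=3^-3·(≡2), b=3^-4·(≡2) mod 3; (2|3)=-1, (2|3)=-1; (−1)^{-3·-4·1}·(-1)^-4·(-1)^-3 = -1.
v=2: v_2(a)=8, v_2(b)=10; units ≡ 3, 3 (mod 8); ε·ε+αω+βω = 1·1+8·1+10·1 ≡ 1  ⇒  (a,b)_2 = -1.
v=7: a=7^-6·(≡2), b=7^-10·(≡6) mod 7; (2|7)=+1, (6|7)=-1; (−1)^{-6·-10·3}·(+1)^-10·(-1)^-6 = +1.
Ram(38571, -301093) = {2, 3, 13, 23}; no ℚ_2-point on the conic.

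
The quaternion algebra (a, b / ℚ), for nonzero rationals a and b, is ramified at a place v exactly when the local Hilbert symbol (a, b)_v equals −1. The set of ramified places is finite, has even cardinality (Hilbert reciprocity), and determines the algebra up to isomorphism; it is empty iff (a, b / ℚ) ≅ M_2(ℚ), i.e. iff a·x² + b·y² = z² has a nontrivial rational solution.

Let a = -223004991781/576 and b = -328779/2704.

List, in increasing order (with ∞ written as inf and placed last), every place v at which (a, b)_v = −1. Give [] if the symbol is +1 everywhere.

(a, b) ≡ (-9061, -451) mod (ℚ^×)²; places V = {2, 3, 11, 13, 17, 41, ∞}.
(a,b)_17: α=1, u≡10; β=0, v≡1 (mod 17); (10|17)=-1, (1|17)=+1; sign (−1)^0·-1^0·+1^1 = +1.
(a,b)_∞: sgn(-9061)=−, sgn(-451)=−, so -1.
(a,b)_13: α=1, u≡2; β=-2, v≡10 (mod 13); (2|13)=-1, (10|13)=+1; sign (−1)^0·-1^-2·+1^1 = +1.
(a,b)_3: α=-2, u≡2; β=6, v≡2 (mod 3); (2|3)=-1, (2|3)=-1; sign (−1)^0·-1^6·-1^-2 = +1.
(a,b)_2: α=-6, β=-4; u≡3, v≡5 (mod 8); ε(u)ε(v)=1·0, αω(v)=-6·1, βω(u)=-4·1; sum ≡ 0  ⇒  +1.
(a,b)_41: α=3, u≡9; β=1, v≡12 (mod 41); (9|41)=+1, (12|41)=-1; sign (−1)^0·+1^1·-1^3 = -1.
(a,b)_11: α=4, u≡4; β=1, v≡1 (mod 11); (4|11)=+1, (1|11)=+1; sign (−1)^0·+1^1·+1^4 = +1.
|Ram(-9061, -451)| = 2, even; anisotropic at {41, ∞}.

[41, inf]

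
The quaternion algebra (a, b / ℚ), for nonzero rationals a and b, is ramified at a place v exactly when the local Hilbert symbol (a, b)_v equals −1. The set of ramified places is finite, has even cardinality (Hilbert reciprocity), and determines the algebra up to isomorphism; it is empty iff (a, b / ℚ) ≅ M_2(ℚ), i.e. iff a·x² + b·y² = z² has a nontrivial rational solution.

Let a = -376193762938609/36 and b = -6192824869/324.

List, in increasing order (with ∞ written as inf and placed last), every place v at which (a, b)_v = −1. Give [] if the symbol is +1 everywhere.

[2, 19, 31, 41, 43, inf]

(a, b) ≡ (-700321, -2579269) mod (ℚ^×)²; places V = {2, 3, 7, 11, 19, 29, 31, 41, 43, ∞}.
(a,b)_29: α=1, u≡8; β=0, v≡5 (mod 29); (8|29)=-1, (5|29)=+1; sign (−1)^0·-1^0·+1^1 = +1.
(a,b)_43: α=2, u≡12; β=1, v≡5 (mod 43); (12|43)=-1, (5|43)=-1; sign (−1)^0·-1^1·-1^2 = -1.
(a,b)_41: α=1, u≡23; β=1, v≡35 (mod 41); (23|41)=+1, (35|41)=-1; sign (−1)^0·+1^1·-1^1 = -1.
(a,b)_3: α=-2, u≡2; β=-4, v≡2 (mod 3); (2|3)=-1, (2|3)=-1; sign (−1)^0·-1^-4·-1^-2 = +1.
(a,b)_2: α=-2, β=-2; u≡7, v≡3 (mod 8); ε(u)ε(v)=1·1, αω(v)=-2·1, βω(u)=-2·0; sum ≡ 1  ⇒  -1.
(a,b)_31: α=1, u≡20; β=0, v≡24 (mod 31); (20|31)=+1, (24|31)=-1; sign (−1)^0·+1^0·-1^1 = -1.
(a,b)_11: α=2, u≡5; β=1, v≡7 (mod 11); (5|11)=+1, (7|11)=-1; sign (−1)^0·+1^1·-1^2 = +1.
(a,b)_∞: sgn(-700321)=−, sgn(-2579269)=−, so -1.
(a,b)_19: α=1, u≡5; β=1, v≡9 (mod 19); (5|19)=+1, (9|19)=+1; sign (−1)^1·+1^1·+1^1 = -1.
(a,b)_7: α=4, u≡2; β=5, v≡3 (mod 7); (2|7)=+1, (3|7)=-1; sign (−1)^0·+1^5·-1^4 = +1.
Ram(-700321, -2579269) = {2, 19, 31, 41, 43, ∞}; no ℚ_2-point on the conic.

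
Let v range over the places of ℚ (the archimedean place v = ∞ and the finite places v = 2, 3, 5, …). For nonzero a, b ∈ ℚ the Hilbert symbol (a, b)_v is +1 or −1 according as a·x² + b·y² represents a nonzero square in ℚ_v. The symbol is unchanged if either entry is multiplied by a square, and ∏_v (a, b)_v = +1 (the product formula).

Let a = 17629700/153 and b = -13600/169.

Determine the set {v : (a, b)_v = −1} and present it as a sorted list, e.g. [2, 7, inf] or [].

[17, 47]

(a, b) ≡ (24769, -34) mod (ℚ^×)²; places V = {2, 3, 5, 11, 13, 17, 31, 47, ∞}.
(a,b)_47: α=1, u≡19; β=0, v≡38 (mod 47); (19|47)=-1, (38|47)=-1; sign (−1)^0·-1^0·-1^1 = -1.
(a,b)_3: α=-2, u≡1; β=0, v≡2 (mod 3); (1|3)=+1, (2|3)=-1; sign (−1)^0·+1^0·-1^-2 = +1.
(a,b)_17: α=-1, u≡6; β=1, v≡1 (mod 17); (6|17)=-1, (1|17)=+1; sign (−1)^0·-1^1·+1^-1 = -1.
(a,b)_13: α=0, u≡1; β=-2, v≡11 (mod 13); (1|13)=+1, (11|13)=-1; sign (−1)^0·+1^-2·-1^0 = +1.
(a,b)_11: α=2, u≡6; β=0, v≡10 (mod 11); (6|11)=-1, (10|11)=-1; sign (−1)^0·-1^0·-1^2 = +1.
(a,b)_∞: sgn(24769)=+, sgn(-34)=−, so +1.
(a,b)_2: α=2, β=5; u≡1, v≡7 (mod 8); ε(u)ε(v)=0·1, αω(v)=2·0, βω(u)=5·0; sum ≡ 0  ⇒  +1.
(a,b)_5: α=2, u≡1; β=2, v≡4 (mod 5); (1|5)=+1, (4|5)=+1; sign (−1)^0·+1^2·+1^2 = +1.
(a,b)_31: α=1, u≡13; β=0, v≡25 (mod 31); (13|31)=-1, (25|31)=+1; sign (−1)^0·-1^0·+1^1 = +1.
|Ram(24769, -34)| = 2, even; anisotropic at {17, 47}.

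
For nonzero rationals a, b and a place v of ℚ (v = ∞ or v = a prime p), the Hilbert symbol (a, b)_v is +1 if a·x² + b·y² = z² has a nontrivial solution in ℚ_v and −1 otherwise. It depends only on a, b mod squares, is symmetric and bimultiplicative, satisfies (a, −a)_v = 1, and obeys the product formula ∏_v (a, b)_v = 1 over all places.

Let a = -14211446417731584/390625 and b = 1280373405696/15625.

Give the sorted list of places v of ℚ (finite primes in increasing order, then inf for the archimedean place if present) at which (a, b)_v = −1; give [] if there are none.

[2, 3]

Mod squares: a ≡ -19, b ≡ 7854. Check v ∈ {∞, 2, 3, 5, 7, 11, 17, 19}.
v=5: a=5^-8·(≡1), b=5^-6·(≡1) mod 5; (1|5)=+1, (1|5)=+1; (−1)^{-8·-6·2}·(+1)^-6·(+1)^-8 = +1.
v=∞: -19 < 0 and 7854 > 0  ⇒  (a,b)_∞ = +1.
v=2: v_2(a)=12, v_2(b)=11; units ≡ 5, 7 (mod 8); ε·ε+αω+βω = 0·1+12·0+11·1 ≡ 1  ⇒  (a,b)_2 = -1.
v=7: a=7^4·(≡4), b=7^3·(≡4) mod 7; (4|7)=+1, (4|7)=+1; (−1)^{4·3·3}·(+1)^3·(+1)^4 = +1.
v=19: a=19^3·(≡12), b=19^2·(≡11) mod 19; (12|19)=-1, (11|19)=+1; (−1)^{3·2·9}·(-1)^2·(+1)^3 = +1.
v=3: a=3^6·(≡2), b=3^3·(≡2) mod 3; (2|3)=-1, (2|3)=-1; (−1)^{6·3·1}·(-1)^3·(-1)^6 = -1.
v=17: a=17^2·(≡13), b=17^1·(≡10) mod 17; (13|17)=+1, (10|17)=-1; (−1)^{2·1·8}·(+1)^1·(-1)^2 = +1.
v=11: a=11^0·(≡3), b=11^1·(≡7) mod 11; (3|11)=+1, (7|11)=-1; (−1)^{0·1·5}·(+1)^1·(-1)^0 = +1.
(-19, 7854 / ℚ) ramifies at {2, 3}: a division algebra.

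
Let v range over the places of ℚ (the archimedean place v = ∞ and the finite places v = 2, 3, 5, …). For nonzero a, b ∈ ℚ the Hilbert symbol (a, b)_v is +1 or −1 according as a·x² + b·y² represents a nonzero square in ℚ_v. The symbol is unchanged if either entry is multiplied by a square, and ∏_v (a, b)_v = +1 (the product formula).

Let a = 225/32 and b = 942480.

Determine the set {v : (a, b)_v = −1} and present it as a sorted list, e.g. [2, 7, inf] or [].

(a, b) ≡ (2, 6545) mod (ℚ^×)²; places V = {2, 3, 5, 7, 11, 17, ∞}.
(a,b)_∞: sgn(2)=+, sgn(6545)=+, so +1.
(a,b)_3: α=2, u≡2; β=2, v≡2 (mod 3); (2|3)=-1, (2|3)=-1; sign (−1)^0·-1^2·-1^2 = +1.
(a,b)_5: α=2, u≡2; β=1, v≡1 (mod 5); (2|5)=-1, (1|5)=+1; sign (−1)^0·-1^1·+1^2 = -1.
(a,b)_7: α=0, u≡2; β=1, v≡2 (mod 7); (2|7)=+1, (2|7)=+1; sign (−1)^0·+1^1·+1^0 = +1.
(a,b)_2: α=-5, β=4; u≡1, v≡1 (mod 8); ε(u)ε(v)=0·0, αω(v)=-5·0, βω(u)=4·0; sum ≡ 0  ⇒  +1.
(a,b)_17: α=0, u≡15; β=1, v≡3 (mod 17); (15|17)=+1, (3|17)=-1; sign (−1)^0·+1^1·-1^0 = +1.
(a,b)_11: α=0, u≡6; β=1, v≡1 (mod 11); (6|11)=-1, (1|11)=+1; sign (−1)^0·-1^1·+1^0 = -1.
Ram(2, 6545) = {5, 11}; no ℚ_5-point on the conic.

[5, 11]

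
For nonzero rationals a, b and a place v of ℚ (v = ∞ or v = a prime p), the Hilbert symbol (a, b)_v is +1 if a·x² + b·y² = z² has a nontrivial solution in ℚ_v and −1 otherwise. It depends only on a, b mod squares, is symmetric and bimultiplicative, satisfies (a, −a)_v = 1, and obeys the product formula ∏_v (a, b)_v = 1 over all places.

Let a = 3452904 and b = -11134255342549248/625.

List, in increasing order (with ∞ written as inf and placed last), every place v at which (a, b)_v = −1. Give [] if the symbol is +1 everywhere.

(a, b) ≡ (95914, -17) mod (ℚ^×)²; places V = {2, 3, 5, 7, 13, 17, 31, ∞}.
(a,b)_∞: sgn(95914)=+, sgn(-17)=−, so +1.
(a,b)_2: α=3, β=8; u≡5, v≡7 (mod 8); ε(u)ε(v)=0·1, αω(v)=3·0, βω(u)=8·1; sum ≡ 0  ⇒  +1.
(a,b)_5: α=0, u≡4; β=-4, v≡2 (mod 5); (4|5)=+1, (2|5)=-1; sign (−1)^0·+1^-4·-1^0 = +1.
(a,b)_3: α=2, u≡1; β=8, v≡1 (mod 3); (1|3)=+1, (1|3)=+1; sign (−1)^0·+1^8·+1^2 = +1.
(a,b)_7: α=1, u≡3; β=4, v≡4 (mod 7); (3|7)=-1, (4|7)=+1; sign (−1)^0·-1^4·+1^1 = +1.
(a,b)_13: α=1, u≡5; β=2, v≡4 (mod 13); (5|13)=-1, (4|13)=+1; sign (−1)^0·-1^2·+1^1 = +1.
(a,b)_31: α=1, u≡1; β=2, v≡16 (mod 31); (1|31)=+1, (16|31)=+1; sign (−1)^0·+1^2·+1^1 = +1.
(a,b)_17: α=1, u≡13; β=1, v≡9 (mod 17); (13|17)=+1, (9|17)=+1; sign (−1)^0·+1^1·+1^1 = +1.
Every local symbol is +1, so the conic 95914·x² + -17·y² = z² has ℚ_v-points for all v and hence a ℚ-point; (a, b / ℚ) ≅ M_2(ℚ).

[]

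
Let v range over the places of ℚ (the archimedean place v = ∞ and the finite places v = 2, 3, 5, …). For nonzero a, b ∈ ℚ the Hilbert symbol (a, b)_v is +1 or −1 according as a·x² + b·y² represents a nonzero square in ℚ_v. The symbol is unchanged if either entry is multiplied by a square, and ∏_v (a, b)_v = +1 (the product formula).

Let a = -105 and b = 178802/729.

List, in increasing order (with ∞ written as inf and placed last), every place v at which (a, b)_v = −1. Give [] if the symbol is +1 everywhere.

Mod squares: a ≡ -105, b ≡ 2. Check v ∈ {∞, 2, 3, 5, 7, 13, 23}.
v=7: a=7^1·(≡6), b=7^0·(≡1) mod 7; (6|7)=-1, (1|7)=+1; (−1)^{1·0·3}·(-1)^0·(+1)^1 = +1.
v=∞: -105 < 0 and 2 > 0  ⇒  (a,b)_∞ = +1.
v=2: v_2(a)=0, v_2(b)=1; units ≡ 7, 1 (mod 8); ε·ε+αω+βω = 1·0+0·0+1·0 ≡ 0  ⇒  (a,b)_2 = +1.
v=23: a=23^0·(≡10), b=23^2·(≡1) mod 23; (10|23)=-1, (1|23)=+1; (−1)^{0·2·11}·(-1)^2·(+1)^0 = +1.
v=13: a=13^0·(≡12), b=13^2·(≡5) mod 13; (12|13)=+1, (5|13)=-1; (−1)^{0·2·6}·(+1)^2·(-1)^0 = +1.
v=3: a=3^1·(≡1), b=3^-6·(≡2) mod 3; (1|3)=+1, (2|3)=-1; (−1)^{1·-6·1}·(+1)^-6·(-1)^1 = -1.
v=5: a=5^1·(≡4), b=5^0·(≡3) mod 5; (4|5)=+1, (3|5)=-1; (−1)^{1·0·2}·(+1)^0·(-1)^1 = -1.
|Ram(-105, 2)| = 2, even; anisotropic at {3, 5}.

[3, 5]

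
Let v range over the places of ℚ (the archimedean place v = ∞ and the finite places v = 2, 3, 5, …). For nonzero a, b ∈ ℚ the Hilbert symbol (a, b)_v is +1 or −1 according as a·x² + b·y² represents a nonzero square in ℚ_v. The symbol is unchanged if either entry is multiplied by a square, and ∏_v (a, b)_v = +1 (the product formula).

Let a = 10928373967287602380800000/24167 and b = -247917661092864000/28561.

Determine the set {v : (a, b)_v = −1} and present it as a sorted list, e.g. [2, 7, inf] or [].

Mod squares: a ≡ 1616615, b ≡ -3990. Check v ∈ {∞, 2, 3, 5, 7, 11, 13, 17, 19, 23}.
v=∞: 1616615 > 0 and -3990 < 0  ⇒  (a,b)_∞ = +1.
v=11: a=11^-1·(≡1), b=11^0·(≡3) mod 11; (1|11)=+1, (3|11)=+1; (−1)^{-1·0·5}·(+1)^0·(+1)^-1 = +1.
v=2: v_2(a)=22, v_2(b)=13; units ≡ 7, 5 (mod 8); ε·ε+αω+βω = 1·0+22·1+13·0 ≡ 0  ⇒  (a,b)_2 = +1.
v=17: a=17^3·(≡7), b=17^2·(≡6) mod 17; (7|17)=-1, (6|17)=-1; (−1)^{3·2·8}·(-1)^2·(-1)^3 = -1.
v=7: a=7^5·(≡4), b=7^3·(≡1) mod 7; (4|7)=+1, (1|7)=+1; (−1)^{5·3·3}·(+1)^3·(+1)^5 = -1.
v=5: a=5^5·(≡3), b=5^3·(≡3) mod 5; (3|5)=-1, (3|5)=-1; (−1)^{5·3·2}·(-1)^3·(-1)^5 = +1.
v=23: a=23^0·(≡21), b=23^2·(≡6) mod 23; (21|23)=-1, (6|23)=+1; (−1)^{0·2·11}·(-1)^2·(+1)^0 = +1.
v=19: a=19^1·(≡8), b=19^1·(≡3) mod 19; (8|19)=-1, (3|19)=-1; (−1)^{1·1·9}·(-1)^1·(-1)^1 = -1.
v=13: a=13^-3·(≡12), b=13^-4·(≡9) mod 13; (12|13)=+1, (9|13)=+1; (−1)^{-3·-4·6}·(+1)^-4·(+1)^-3 = +1.
v=3: a=3^12·(≡2), b=3^5·(≡2) mod 3; (2|3)=-1, (2|3)=-1; (−1)^{12·5·1}·(-1)^5·(-1)^12 = -1.
Ram(1616615, -3990) = {3, 7, 17, 19}; no ℚ_3-point on the conic.

[3, 7, 17, 19]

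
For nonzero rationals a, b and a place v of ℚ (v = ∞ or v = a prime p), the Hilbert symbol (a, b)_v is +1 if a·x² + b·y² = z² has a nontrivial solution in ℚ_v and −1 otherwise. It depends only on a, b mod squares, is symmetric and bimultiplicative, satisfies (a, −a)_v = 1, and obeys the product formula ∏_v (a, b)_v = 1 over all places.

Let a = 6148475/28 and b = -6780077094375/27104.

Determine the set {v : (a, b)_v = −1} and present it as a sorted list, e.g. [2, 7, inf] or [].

(a, b) ≡ (5957, -345506) mod (ℚ^×)²; places V = {2, 3, 5, 7, 11, 13, 17, 23, 29, 37, ∞}.
(a,b)_29: α=0, u≡18; β=1, v≡6 (mod 29); (18|29)=-1, (6|29)=+1; sign (−1)^0·-1^1·+1^0 = -1.
(a,b)_37: α=1, u≡32; β=1, v≡24 (mod 37); (32|37)=-1, (24|37)=-1; sign (−1)^0·-1^1·-1^1 = +1.
(a,b)_17: α=2, u≡10; β=2, v≡13 (mod 17); (10|17)=-1, (13|17)=+1; sign (−1)^0·-1^2·+1^2 = +1.
(a,b)_11: α=0, u≡6; β=-2, v≡5 (mod 11); (6|11)=-1, (5|11)=+1; sign (−1)^0·-1^-2·+1^0 = +1.
(a,b)_3: α=0, u≡2; β=2, v≡1 (mod 3); (2|3)=-1, (1|3)=+1; sign (−1)^0·-1^2·+1^0 = +1.
(a,b)_7: α=-1, u≡1; β=-1, v≡3 (mod 7); (1|7)=+1, (3|7)=-1; sign (−1)^1·+1^-1·-1^-1 = +1.
(a,b)_23: α=1, u≡13; β=1, v≡19 (mod 23); (13|23)=+1, (19|23)=-1; sign (−1)^1·+1^1·-1^1 = +1.
(a,b)_∞: sgn(5957)=+, sgn(-345506)=−, so +1.
(a,b)_13: α=0, u≡4; β=2, v≡5 (mod 13); (4|13)=+1, (5|13)=-1; sign (−1)^0·+1^2·-1^0 = +1.
(a,b)_2: α=-2, β=-5; u≡5, v≡7 (mod 8); ε(u)ε(v)=0·1, αω(v)=-2·0, βω(u)=-5·1; sum ≡ 1  ⇒  -1.
(a,b)_5: α=2, u≡3; β=4, v≡1 (mod 5); (3|5)=-1, (1|5)=+1; sign (−1)^0·-1^4·+1^2 = +1.
|Ram(5957, -345506)| = 2, even; anisotropic at {2, 29}.

[2, 29]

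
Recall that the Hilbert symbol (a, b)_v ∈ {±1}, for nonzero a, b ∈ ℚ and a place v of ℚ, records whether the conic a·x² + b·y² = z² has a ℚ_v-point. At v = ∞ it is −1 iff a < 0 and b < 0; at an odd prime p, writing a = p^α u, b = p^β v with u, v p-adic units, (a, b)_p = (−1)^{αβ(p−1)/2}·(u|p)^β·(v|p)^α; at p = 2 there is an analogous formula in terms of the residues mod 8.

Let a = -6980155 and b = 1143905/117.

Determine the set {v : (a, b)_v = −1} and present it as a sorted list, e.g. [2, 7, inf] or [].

Mod squares: a ≡ -13195, b ≡ 303485. Check v ∈ {∞, 2, 3, 5, 7, 13, 23, 29}.
v=23: a=23^2·(≡7), b=23^1·(≡16) mod 23; (7|23)=-1, (16|23)=+1; (−1)^{2·1·11}·(-1)^1·(+1)^2 = -1.
v=∞: -13195 < 0 and 303485 > 0  ⇒  (a,b)_∞ = +1.
v=13: a=13^1·(≡4), b=13^-1·(≡1) mod 13; (4|13)=+1, (1|13)=+1; (−1)^{1·-1·6}·(+1)^-1·(+1)^1 = +1.
v=5: a=5^1·(≡4), b=5^1·(≡3) mod 5; (4|5)=+1, (3|5)=-1; (−1)^{1·1·2}·(+1)^1·(-1)^1 = -1.
v=7: a=7^1·(≡6), b=7^3·(≡2) mod 7; (6|7)=-1, (2|7)=+1; (−1)^{1·3·3}·(-1)^3·(+1)^1 = +1.
v=29: a=29^1·(≡5), b=29^1·(≡5) mod 29; (5|29)=+1, (5|29)=+1; (−1)^{1·1·14}·(+1)^1·(+1)^1 = +1.
v=3: a=3^0·(≡2), b=3^-2·(≡2) mod 3; (2|3)=-1, (2|3)=-1; (−1)^{0·-2·1}·(-1)^-2·(-1)^0 = +1.
v=2: v_2(a)=0, v_2(b)=0; units ≡ 5, 5 (mod 8); ε·ε+αω+βω = 0·0+0·1+0·1 ≡ 0  ⇒  (a,b)_2 = +1.
Ram(-13195, 303485) = {5, 23}; no ℚ_5-point on the conic.

[5, 23]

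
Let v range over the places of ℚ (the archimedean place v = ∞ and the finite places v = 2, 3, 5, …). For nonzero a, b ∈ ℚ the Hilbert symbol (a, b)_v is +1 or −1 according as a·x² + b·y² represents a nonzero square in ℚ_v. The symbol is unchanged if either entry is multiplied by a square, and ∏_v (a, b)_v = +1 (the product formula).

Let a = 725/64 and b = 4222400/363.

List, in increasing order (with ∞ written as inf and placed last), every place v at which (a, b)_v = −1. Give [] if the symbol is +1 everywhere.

(a, b) ≡ (29, 7917) mod (ℚ^×)²; places V = {2, 3, 5, 7, 11, 13, 29, ∞}.
(a,b)_∞: sgn(29)=+, sgn(7917)=+, so +1.
(a,b)_13: α=0, u≡3; β=1, v≡5 (mod 13); (3|13)=+1, (5|13)=-1; sign (−1)^0·+1^1·-1^0 = +1.
(a,b)_11: α=0, u≡6; β=-2, v≡2 (mod 11); (6|11)=-1, (2|11)=-1; sign (−1)^0·-1^-2·-1^0 = +1.
(a,b)_29: α=1, u≡9; β=1, v≡11 (mod 29); (9|29)=+1, (11|29)=-1; sign (−1)^0·+1^1·-1^1 = -1.
(a,b)_3: α=0, u≡2; β=-1, v≡2 (mod 3); (2|3)=-1, (2|3)=-1; sign (−1)^0·-1^-1·-1^0 = -1.
(a,b)_7: α=0, u≡4; β=1, v≡4 (mod 7); (4|7)=+1, (4|7)=+1; sign (−1)^0·+1^1·+1^0 = +1.
(a,b)_2: α=-6, β=6; u≡5, v≡5 (mod 8); ε(u)ε(v)=0·0, αω(v)=-6·1, βω(u)=6·1; sum ≡ 0  ⇒  +1.
(a,b)_5: α=2, u≡1; β=2, v≡2 (mod 5); (1|5)=+1, (2|5)=-1; sign (−1)^0·+1^2·-1^2 = +1.
|Ram(29, 7917)| = 2, even; anisotropic at {3, 29}.

[3, 29]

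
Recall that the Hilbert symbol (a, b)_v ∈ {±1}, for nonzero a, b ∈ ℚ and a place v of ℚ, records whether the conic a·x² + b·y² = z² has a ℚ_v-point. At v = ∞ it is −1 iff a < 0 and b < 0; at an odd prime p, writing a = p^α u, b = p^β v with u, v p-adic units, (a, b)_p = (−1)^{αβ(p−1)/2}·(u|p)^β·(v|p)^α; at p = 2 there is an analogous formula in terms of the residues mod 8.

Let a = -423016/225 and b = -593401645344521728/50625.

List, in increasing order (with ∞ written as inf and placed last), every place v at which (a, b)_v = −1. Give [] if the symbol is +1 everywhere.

(a, b) ≡ (-874, -3624478) mod (ℚ^×)²; places V = {2, 3, 5, 11, 13, 19, 23, 29, ∞}.
(a,b)_∞: sgn(-874)=−, sgn(-3624478)=−, so -1.
(a,b)_11: α=2, u≡7; β=7, v≡8 (mod 11); (7|11)=-1, (8|11)=-1; sign (−1)^0·-1^7·-1^2 = -1.
(a,b)_13: α=0, u≡1; β=1, v≡6 (mod 13); (1|13)=+1, (6|13)=-1; sign (−1)^0·+1^1·-1^0 = +1.
(a,b)_5: α=-2, u≡1; β=-4, v≡2 (mod 5); (1|5)=+1, (2|5)=-1; sign (−1)^0·+1^-4·-1^-2 = +1.
(a,b)_2: α=3, β=9; u≡3, v≡1 (mod 8); ε(u)ε(v)=1·0, αω(v)=3·0, βω(u)=9·1; sum ≡ 1  ⇒  -1.
(a,b)_29: α=0, u≡28; β=1, v≡27 (mod 29); (28|29)=+1, (27|29)=-1; sign (−1)^0·+1^1·-1^0 = +1.
(a,b)_3: α=-2, u≡2; β=-4, v≡2 (mod 3); (2|3)=-1, (2|3)=-1; sign (−1)^0·-1^-4·-1^-2 = +1.
(a,b)_23: α=1, u≡3; β=1, v≡21 (mod 23); (3|23)=+1, (21|23)=-1; sign (−1)^1·+1^1·-1^1 = +1.
(a,b)_19: α=1, u≡5; β=3, v≡17 (mod 19); (5|19)=+1, (17|19)=+1; sign (−1)^1·+1^3·+1^1 = -1.
(-874, -3624478 / ℚ) ramifies at {2, 11, 19, ∞}: a division algebra.

[2, 11, 19, inf]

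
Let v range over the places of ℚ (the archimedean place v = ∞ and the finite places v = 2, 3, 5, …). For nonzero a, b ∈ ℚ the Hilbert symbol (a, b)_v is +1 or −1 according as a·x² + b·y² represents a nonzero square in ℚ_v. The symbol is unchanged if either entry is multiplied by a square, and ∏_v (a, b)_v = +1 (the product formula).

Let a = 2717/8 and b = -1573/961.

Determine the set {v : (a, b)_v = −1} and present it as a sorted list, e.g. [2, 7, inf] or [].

[2, 13]

(a, b) ≡ (5434, -13) mod (ℚ^×)²; places V = {2, 11, 13, 19, 31, ∞}.
(a,b)_2: α=-3, β=0; u≡5, v≡3 (mod 8); ε(u)ε(v)=0·1, αω(v)=-3·1, βω(u)=0·1; sum ≡ 1  ⇒  -1.
(a,b)_11: α=1, u≡2; β=2, v≡5 (mod 11); (2|11)=-1, (5|11)=+1; sign (−1)^0·-1^2·+1^1 = +1.
(a,b)_13: α=1, u≡5; β=1, v≡4 (mod 13); (5|13)=-1, (4|13)=+1; sign (−1)^0·-1^1·+1^1 = -1.
(a,b)_31: α=0, u≡18; β=-2, v≡8 (mod 31); (18|31)=+1, (8|31)=+1; sign (−1)^0·+1^-2·+1^0 = +1.
(a,b)_19: α=1, u≡6; β=0, v≡9 (mod 19); (6|19)=+1, (9|19)=+1; sign (−1)^0·+1^0·+1^1 = +1.
(a,b)_∞: sgn(5434)=+, sgn(-13)=−, so +1.
|Ram(5434, -13)| = 2, even; anisotropic at {2, 13}.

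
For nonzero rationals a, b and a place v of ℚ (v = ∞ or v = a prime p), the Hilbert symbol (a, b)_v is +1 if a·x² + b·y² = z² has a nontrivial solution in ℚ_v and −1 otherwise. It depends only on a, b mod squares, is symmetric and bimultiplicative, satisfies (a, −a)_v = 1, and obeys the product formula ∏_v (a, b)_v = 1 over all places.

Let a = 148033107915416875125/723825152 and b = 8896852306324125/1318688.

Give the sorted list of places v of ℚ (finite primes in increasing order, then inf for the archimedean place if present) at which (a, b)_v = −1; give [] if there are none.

[3, 5, 13, 31]

Mod squares: a ≡ 12090, b ≡ 44330. Check v ∈ {∞, 2, 3, 5, 7, 11, 13, 19, 29, 31, 41}.
v=∞: 12090 > 0 and 44330 > 0  ⇒  (a,b)_∞ = +1.
v=7: a=7^0·(≡2), b=7^-2·(≡6) mod 7; (2|7)=+1, (6|7)=-1; (−1)^{0·-2·3}·(+1)^-2·(-1)^0 = +1.
v=31: a=31^1·(≡19), b=31^1·(≡19) mod 31; (19|31)=+1, (19|31)=+1; (−1)^{1·1·15}·(+1)^1·(+1)^1 = -1.
v=13: a=13^5·(≡8), b=13^3·(≡3) mod 13; (8|13)=-1, (3|13)=+1; (−1)^{5·3·6}·(-1)^3·(+1)^5 = -1.
v=29: a=29^-2·(≡15), b=29^-2·(≡27) mod 29; (15|29)=-1, (27|29)=-1; (−1)^{-2·-2·14}·(-1)^-2·(-1)^-2 = +1.
v=3: a=3^7·(≡1), b=3^6·(≡2) mod 3; (1|3)=+1, (2|3)=-1; (−1)^{7·6·1}·(+1)^6·(-1)^7 = -1.
v=41: a=41^-2·(≡1), b=41^0·(≡21) mod 41; (1|41)=+1, (21|41)=+1; (−1)^{-2·0·20}·(+1)^0·(+1)^-2 = +1.
v=2: v_2(a)=-9, v_2(b)=-5; units ≡ 5, 5 (mod 8); ε·ε+αω+βω = 0·0+-9·1+-5·1 ≡ 0  ⇒  (a,b)_2 = +1.
v=19: a=19^6·(≡4), b=19^4·(≡18) mod 19; (4|19)=+1, (18|19)=-1; (−1)^{6·4·9}·(+1)^4·(-1)^6 = +1.
v=5: a=5^3·(≡3), b=5^3·(≡1) mod 5; (3|5)=-1, (1|5)=+1; (−1)^{3·3·2}·(-1)^3·(+1)^3 = -1.
v=11: a=11^0·(≡3), b=11^1·(≡3) mod 11; (3|11)=+1, (3|11)=+1; (−1)^{0·1·5}·(+1)^1·(+1)^0 = +1.
(12090, 44330 / ℚ) ramifies at {3, 5, 13, 31}: a division algebra.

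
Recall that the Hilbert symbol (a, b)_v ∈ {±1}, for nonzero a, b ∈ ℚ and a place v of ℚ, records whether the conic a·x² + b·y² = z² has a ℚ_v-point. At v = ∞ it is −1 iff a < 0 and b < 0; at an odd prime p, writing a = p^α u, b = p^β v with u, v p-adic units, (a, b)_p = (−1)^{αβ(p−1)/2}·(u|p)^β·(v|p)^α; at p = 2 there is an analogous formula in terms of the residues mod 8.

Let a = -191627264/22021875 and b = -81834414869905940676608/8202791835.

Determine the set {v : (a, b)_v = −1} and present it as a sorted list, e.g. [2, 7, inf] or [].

[2, 3, 5, inf]

Mod squares: a ≡ -317985, b ≡ -1483930. Check v ∈ {∞, 2, 3, 5, 7, 17, 29, 43}.
v=5: a=5^-5·(≡3), b=5^-1·(≡1) mod 5; (3|5)=-1, (1|5)=+1; (−1)^{-5·-1·2}·(-1)^-1·(+1)^-5 = -1.
v=7: a=7^0·(≡4), b=7^-3·(≡5) mod 7; (4|7)=+1, (5|7)=-1; (−1)^{0·-3·3}·(+1)^-3·(-1)^0 = +1.
v=∞: -317985 < 0 and -1483930 < 0  ⇒  (a,b)_∞ = -1.
v=2: v_2(a)=18, v_2(b)=33; units ≡ 7, 3 (mod 8); ε·ε+αω+βω = 1·1+18·1+33·0 ≡ 1  ⇒  (a,b)_2 = -1.
v=29: a=29^-1·(≡27), b=29^3·(≡17) mod 29; (27|29)=-1, (17|29)=-1; (−1)^{-1·3·14}·(-1)^3·(-1)^-1 = +1.
v=43: a=43^1·(≡17), b=43^3·(≡8) mod 43; (17|43)=+1, (8|43)=-1; (−1)^{1·3·21}·(+1)^3·(-1)^1 = +1.
v=3: a=3^-5·(≡1), b=3^-14·(≡2) mod 3; (1|3)=+1, (2|3)=-1; (−1)^{-5·-14·1}·(+1)^-14·(-1)^-5 = -1.
v=17: a=17^1·(≡7), b=17^3·(≡6) mod 17; (7|17)=-1, (6|17)=-1; (−1)^{1·3·8}·(-1)^3·(-1)^1 = +1.
Ram(-317985, -1483930) = {2, 3, 5, ∞}; no ℚ_2-point on the conic.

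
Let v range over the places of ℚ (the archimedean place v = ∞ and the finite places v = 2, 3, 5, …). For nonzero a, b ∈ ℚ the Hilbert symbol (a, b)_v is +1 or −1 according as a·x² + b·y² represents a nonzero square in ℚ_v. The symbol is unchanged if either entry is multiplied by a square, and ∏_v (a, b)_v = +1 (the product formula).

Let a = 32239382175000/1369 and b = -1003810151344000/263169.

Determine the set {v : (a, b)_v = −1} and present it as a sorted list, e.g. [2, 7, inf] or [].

[2, 5]

(a, b) ≡ (1430, -910) mod (ℚ^×)²; places V = {2, 3, 5, 7, 11, 13, 19, 31, 37, ∞}.
(a,b)_7: α=2, u≡2; β=3, v≡3 (mod 7); (2|7)=+1, (3|7)=-1; sign (−1)^0·+1^3·-1^2 = +1.
(a,b)_13: α=3, u≡2; β=1, v≡2 (mod 13); (2|13)=-1, (2|13)=-1; sign (−1)^0·-1^1·-1^3 = +1.
(a,b)_19: α=0, u≡17; β=-2, v≡12 (mod 19); (17|19)=+1, (12|19)=-1; sign (−1)^0·+1^-2·-1^0 = +1.
(a,b)_5: α=5, u≡4; β=3, v≡2 (mod 5); (4|5)=+1, (2|5)=-1; sign (−1)^0·+1^3·-1^5 = -1.
(a,b)_11: α=3, u≡4; β=4, v≡5 (mod 11); (4|11)=+1, (5|11)=+1; sign (−1)^0·+1^4·+1^3 = +1.
(a,b)_∞: sgn(1430)=+, sgn(-910)=−, so +1.
(a,b)_31: α=0, u≡8; β=2, v≡18 (mod 31); (8|31)=+1, (18|31)=+1; sign (−1)^0·+1^2·+1^0 = +1.
(a,b)_3: α=2, u≡2; β=-6, v≡2 (mod 3); (2|3)=-1, (2|3)=-1; sign (−1)^0·-1^-6·-1^2 = +1.
(a,b)_37: α=-2, u≡14; β=0, v≡32 (mod 37); (14|37)=-1, (32|37)=-1; sign (−1)^0·-1^0·-1^-2 = +1.
(a,b)_2: α=3, β=7; u≡3, v≡1 (mod 8); ε(u)ε(v)=1·0, αω(v)=3·0, βω(u)=7·1; sum ≡ 1  ⇒  -1.
(1430, -910 / ℚ) ramifies at {2, 5}: a division algebra.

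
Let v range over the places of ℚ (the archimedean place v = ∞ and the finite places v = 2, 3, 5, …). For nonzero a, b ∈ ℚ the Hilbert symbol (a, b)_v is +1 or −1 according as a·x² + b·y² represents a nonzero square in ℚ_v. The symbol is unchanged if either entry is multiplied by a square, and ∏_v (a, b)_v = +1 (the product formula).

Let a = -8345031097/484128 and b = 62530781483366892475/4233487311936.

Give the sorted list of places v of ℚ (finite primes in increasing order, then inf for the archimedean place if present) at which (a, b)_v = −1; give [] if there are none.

[13, 23, 29, 37]

Mod squares: a ≡ -12191426, b ≡ 19. Check v ∈ {∞, 2, 3, 5, 13, 17, 19, 23, 29, 37, 41}.
v=5: a=5^0·(≡1), b=5^2·(≡4) mod 5; (1|5)=+1, (4|5)=+1; (−1)^{0·2·2}·(+1)^2·(+1)^0 = +1.
v=23: a=23^1·(≡22), b=23^0·(≡22) mod 23; (22|23)=-1, (22|23)=-1; (−1)^{1·0·11}·(-1)^0·(-1)^1 = -1.
v=37: a=37^3·(≡8), b=37^6·(≡13) mod 37; (8|37)=-1, (13|37)=-1; (−1)^{3·6·18}·(-1)^6·(-1)^3 = -1.
v=13: a=13^1·(≡11), b=13^2·(≡6) mod 13; (11|13)=-1, (6|13)=-1; (−1)^{1·2·6}·(-1)^2·(-1)^1 = -1.
v=29: a=29^1·(≡14), b=29^2·(≡2) mod 29; (14|29)=-1, (2|29)=-1; (−1)^{1·2·14}·(-1)^2·(-1)^1 = -1.
v=19: a=19^1·(≡8), b=19^3·(≡1) mod 19; (8|19)=-1, (1|19)=+1; (−1)^{1·3·9}·(-1)^3·(+1)^1 = +1.
v=41: a=41^-2·(≡7), b=41^-4·(≡26) mod 41; (7|41)=-1, (26|41)=-1; (−1)^{-2·-4·20}·(-1)^-4·(-1)^-2 = +1.
v=2: v_2(a)=-5, v_2(b)=-6; units ≡ 7, 3 (mod 8); ε·ε+αω+βω = 1·1+-5·1+-6·0 ≡ 0  ⇒  (a,b)_2 = +1.
v=∞: -12191426 < 0 and 19 > 0  ⇒  (a,b)_∞ = +1.
v=17: a=17^0·(≡7), b=17^-2·(≡16) mod 17; (7|17)=-1, (16|17)=+1; (−1)^{0·-2·8}·(-1)^-2·(+1)^0 = +1.
v=3: a=3^-2·(≡1), b=3^-4·(≡1) mod 3; (1|3)=+1, (1|3)=+1; (−1)^{-2·-4·1}·(+1)^-4·(+1)^-2 = +1.
(-12191426, 19 / ℚ) ramifies at {13, 23, 29, 37}: a division algebra.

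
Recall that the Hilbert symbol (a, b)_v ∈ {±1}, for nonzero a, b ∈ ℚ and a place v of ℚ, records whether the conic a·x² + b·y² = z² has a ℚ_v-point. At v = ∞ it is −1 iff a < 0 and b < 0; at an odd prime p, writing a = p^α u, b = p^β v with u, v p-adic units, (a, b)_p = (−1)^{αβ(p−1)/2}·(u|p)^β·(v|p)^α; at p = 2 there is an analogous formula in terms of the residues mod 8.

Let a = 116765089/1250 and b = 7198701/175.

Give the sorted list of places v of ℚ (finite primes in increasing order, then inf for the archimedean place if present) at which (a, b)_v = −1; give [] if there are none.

Mod squares: a ≡ 13202, b ≡ 483. Check v ∈ {∞, 2, 3, 5, 7, 17, 19, 23, 41}.
v=19: a=19^2·(≡16), b=19^2·(≡12) mod 19; (16|19)=+1, (12|19)=-1; (−1)^{2·2·9}·(+1)^2·(-1)^2 = +1.
v=7: a=7^3·(≡5), b=7^-1·(≡5) mod 7; (5|7)=-1, (5|7)=-1; (−1)^{3·-1·3}·(-1)^-1·(-1)^3 = -1.
v=2: v_2(a)=-1, v_2(b)=0; units ≡ 1, 3 (mod 8); ε·ε+αω+βω = 0·1+-1·1+0·0 ≡ 1  ⇒  (a,b)_2 = -1.
v=41: a=41^1·(≡26), b=41^0·(≡4) mod 41; (26|41)=-1, (4|41)=+1; (−1)^{1·0·20}·(-1)^0·(+1)^1 = +1.
v=3: a=3^0·(≡2), b=3^1·(≡2) mod 3; (2|3)=-1, (2|3)=-1; (−1)^{0·1·1}·(-1)^1·(-1)^0 = -1.
v=17: a=17^0·(≡5), b=17^2·(≡11) mod 17; (5|17)=-1, (11|17)=-1; (−1)^{0·2·8}·(-1)^2·(-1)^0 = +1.
v=∞: 13202 > 0 and 483 > 0  ⇒  (a,b)_∞ = +1.
v=5: a=5^-4·(≡2), b=5^-2·(≡3) mod 5; (2|5)=-1, (3|5)=-1; (−1)^{-4·-2·2}·(-1)^-2·(-1)^-4 = +1.
v=23: a=23^1·(≡20), b=23^1·(≡15) mod 23; (20|23)=-1, (15|23)=-1; (−1)^{1·1·11}·(-1)^1·(-1)^1 = -1.
|Ram(13202, 483)| = 4, even; anisotropic at {2, 3, 7, 23}.

[2, 3, 7, 23]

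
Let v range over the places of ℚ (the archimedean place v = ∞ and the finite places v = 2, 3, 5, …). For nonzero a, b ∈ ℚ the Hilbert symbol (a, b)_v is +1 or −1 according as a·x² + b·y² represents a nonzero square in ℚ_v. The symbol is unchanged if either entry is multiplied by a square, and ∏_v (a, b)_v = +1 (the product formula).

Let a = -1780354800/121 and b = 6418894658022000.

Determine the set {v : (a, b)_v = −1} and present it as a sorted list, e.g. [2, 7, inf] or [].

[5, 7, 31, 43]

Mod squares: a ≡ -494543, b ≡ 167055. Check v ∈ {∞, 2, 3, 5, 7, 11, 31, 37, 43, 53}.
v=43: a=43^1·(≡13), b=43^1·(≡35) mod 43; (13|43)=+1, (35|43)=+1; (−1)^{1·1·21}·(+1)^1·(+1)^1 = -1.
v=37: a=37^0·(≡10), b=37^1·(≡36) mod 37; (10|37)=+1, (36|37)=+1; (−1)^{0·1·18}·(+1)^1·(+1)^0 = +1.
v=2: v_2(a)=4, v_2(b)=4; units ≡ 1, 7 (mod 8); ε·ε+αω+βω = 0·1+4·0+4·0 ≡ 0  ⇒  (a,b)_2 = +1.
v=3: a=3^2·(≡1), b=3^9·(≡2) mod 3; (1|3)=+1, (2|3)=-1; (−1)^{2·9·1}·(+1)^9·(-1)^2 = +1.
v=11: a=11^-2·(≡7), b=11^4·(≡4) mod 11; (7|11)=-1, (4|11)=+1; (−1)^{-2·4·5}·(-1)^4·(+1)^-2 = +1.
v=5: a=5^2·(≡3), b=5^3·(≡1) mod 5; (3|5)=-1, (1|5)=+1; (−1)^{2·3·2}·(-1)^3·(+1)^2 = -1.
v=7: a=7^1·(≡2), b=7^1·(≡2) mod 7; (2|7)=+1, (2|7)=+1; (−1)^{1·1·3}·(+1)^1·(+1)^1 = -1.
v=31: a=31^1·(≡15), b=31^0·(≡21) mod 31; (15|31)=-1, (21|31)=-1; (−1)^{1·0·15}·(-1)^0·(-1)^1 = -1.
v=53: a=53^1·(≡22), b=53^0·(≡13) mod 53; (22|53)=-1, (13|53)=+1; (−1)^{1·0·26}·(-1)^0·(+1)^1 = +1.
v=∞: -494543 < 0 and 167055 > 0  ⇒  (a,b)_∞ = +1.
(-494543, 167055 / ℚ) ramifies at {5, 7, 31, 43}: a division algebra.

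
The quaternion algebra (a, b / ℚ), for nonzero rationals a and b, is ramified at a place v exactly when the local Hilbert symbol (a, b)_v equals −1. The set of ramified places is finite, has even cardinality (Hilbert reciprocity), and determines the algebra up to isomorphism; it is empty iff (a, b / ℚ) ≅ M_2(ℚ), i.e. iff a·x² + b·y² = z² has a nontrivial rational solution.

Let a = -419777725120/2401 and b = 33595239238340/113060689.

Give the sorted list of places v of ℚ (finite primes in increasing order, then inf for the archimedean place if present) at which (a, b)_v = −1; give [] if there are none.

[5, 13, 19, 47]

(a, b) ≡ (-22695595, 70265) mod (ℚ^×)²; places V = {2, 5, 7, 13, 17, 19, 23, 29, 31, 47, ∞}.
(a,b)_17: α=3, u≡8; β=0, v≡1 (mod 17); (8|17)=+1, (1|17)=+1; sign (−1)^0·+1^0·+1^3 = +1.
(a,b)_2: α=6, β=2; u≡5, v≡1 (mod 8); ε(u)ε(v)=0·0, αω(v)=6·0, βω(u)=2·1; sum ≡ 0  ⇒  +1.
(a,b)_31: α=0, u≡28; β=-2, v≡9 (mod 31); (28|31)=+1, (9|31)=+1; sign (−1)^0·+1^-2·+1^0 = +1.
(a,b)_19: α=1, u≡5; β=0, v≡18 (mod 19); (5|19)=+1, (18|19)=-1; sign (−1)^0·+1^0·-1^1 = -1.
(a,b)_∞: sgn(-22695595)=−, sgn(70265)=+, so +1.
(a,b)_7: α=-4, u≡2; β=-6, v≡5 (mod 7); (2|7)=+1, (5|7)=-1; sign (−1)^0·+1^-6·-1^-4 = +1.
(a,b)_13: α=1, u≡2; β=3, v≡3 (mod 13); (2|13)=-1, (3|13)=+1; sign (−1)^0·-1^3·+1^1 = -1.
(a,b)_47: α=1, u≡15; β=1, v≡38 (mod 47); (15|47)=-1, (38|47)=-1; sign (−1)^1·-1^1·-1^1 = -1.
(a,b)_23: α=1, u≡12; β=1, v≡19 (mod 23); (12|23)=+1, (19|23)=-1; sign (−1)^1·+1^1·-1^1 = +1.
(a,b)_29: α=0, u≡8; β=4, v≡12 (mod 29); (8|29)=-1, (12|29)=-1; sign (−1)^0·-1^4·-1^0 = +1.
(a,b)_5: α=1, u≡1; β=1, v≡2 (mod 5); (1|5)=+1, (2|5)=-1; sign (−1)^0·+1^1·-1^1 = -1.
Ram(-22695595, 70265) = {5, 13, 19, 47}; no ℚ_5-point on the conic.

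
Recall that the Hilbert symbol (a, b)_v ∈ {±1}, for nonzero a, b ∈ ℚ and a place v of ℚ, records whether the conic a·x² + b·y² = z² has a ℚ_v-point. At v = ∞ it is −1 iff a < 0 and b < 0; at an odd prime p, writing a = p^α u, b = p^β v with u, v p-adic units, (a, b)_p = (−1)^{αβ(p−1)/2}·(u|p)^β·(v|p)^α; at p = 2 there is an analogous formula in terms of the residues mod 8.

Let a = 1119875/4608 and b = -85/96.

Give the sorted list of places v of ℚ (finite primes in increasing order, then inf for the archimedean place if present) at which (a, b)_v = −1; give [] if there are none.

Mod squares: a ≡ 310, b ≡ -510. Check v ∈ {∞, 2, 3, 5, 17, 31}.
v=5: a=5^3·(≡3), b=5^1·(≡3) mod 5; (3|5)=-1, (3|5)=-1; (−1)^{3·1·2}·(-1)^1·(-1)^3 = +1.
v=2: v_2(a)=-9, v_2(b)=-5; units ≡ 3, 1 (mod 8); ε·ε+αω+βω = 1·0+-9·0+-5·1 ≡ 1  ⇒  (a,b)_2 = -1.
v=31: a=31^1·(≡16), b=31^0·(≡13) mod 31; (16|31)=+1, (13|31)=-1; (−1)^{1·0·15}·(+1)^0·(-1)^1 = -1.
v=3: a=3^-2·(≡1), b=3^-1·(≡1) mod 3; (1|3)=+1, (1|3)=+1; (−1)^{-2·-1·1}·(+1)^-1·(+1)^-2 = +1.
v=∞: 310 > 0 and -510 < 0  ⇒  (a,b)_∞ = +1.
v=17: a=17^2·(≡16), b=17^1·(≡15) mod 17; (16|17)=+1, (15|17)=+1; (−1)^{2·1·8}·(+1)^1·(+1)^2 = +1.
|Ram(310, -510)| = 2, even; anisotropic at {2, 31}.

[2, 31]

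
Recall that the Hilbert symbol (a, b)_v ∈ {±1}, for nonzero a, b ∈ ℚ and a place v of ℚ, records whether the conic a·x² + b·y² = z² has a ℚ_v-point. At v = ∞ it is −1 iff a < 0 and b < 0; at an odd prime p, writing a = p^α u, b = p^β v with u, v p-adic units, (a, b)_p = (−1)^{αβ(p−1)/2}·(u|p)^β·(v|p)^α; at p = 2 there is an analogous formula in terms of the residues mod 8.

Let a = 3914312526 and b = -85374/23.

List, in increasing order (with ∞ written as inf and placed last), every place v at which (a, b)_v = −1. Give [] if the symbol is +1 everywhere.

[2, 29]

(a, b) ≡ (174, -24242) mod (ℚ^×)²; places V = {2, 3, 17, 23, 29, 31, ∞}.
(a,b)_∞: sgn(174)=+, sgn(-24242)=−, so +1.
(a,b)_23: α=0, u≡3; β=-1, v≡2 (mod 23); (3|23)=+1, (2|23)=+1; sign (−1)^0·+1^-1·+1^0 = +1.
(a,b)_2: α=1, β=1; u≡7, v≡7 (mod 8); ε(u)ε(v)=1·1, αω(v)=1·0, βω(u)=1·0; sum ≡ 1  ⇒  -1.
(a,b)_17: α=2, u≡9; β=1, v≡13 (mod 17); (9|17)=+1, (13|17)=+1; sign (−1)^0·+1^1·+1^2 = +1.
(a,b)_31: α=2, u≡14; β=1, v≡11 (mod 31); (14|31)=+1, (11|31)=-1; sign (−1)^0·+1^1·-1^2 = +1.
(a,b)_29: α=1, u≡28; β=0, v≡19 (mod 29); (28|29)=+1, (19|29)=-1; sign (−1)^0·+1^0·-1^1 = -1.
(a,b)_3: α=5, u≡1; β=4, v≡1 (mod 3); (1|3)=+1, (1|3)=+1; sign (−1)^0·+1^4·+1^5 = +1.
(174, -24242 / ℚ) ramifies at {2, 29}: a division algebra.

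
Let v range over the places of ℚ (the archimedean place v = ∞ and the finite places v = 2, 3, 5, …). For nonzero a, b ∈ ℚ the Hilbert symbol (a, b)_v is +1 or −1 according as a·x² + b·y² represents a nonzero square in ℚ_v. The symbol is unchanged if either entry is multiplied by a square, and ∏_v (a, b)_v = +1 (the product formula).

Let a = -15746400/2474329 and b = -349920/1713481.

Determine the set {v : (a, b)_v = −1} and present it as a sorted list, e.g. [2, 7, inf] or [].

(a, b) ≡ (-6, -30) mod (ℚ^×)²; places V = {2, 3, 5, 7, 11, 13, 17, ∞}.
(a,b)_2: α=5, β=5; u≡5, v≡1 (mod 8); ε(u)ε(v)=0·0, αω(v)=5·0, βω(u)=5·1; sum ≡ 1  ⇒  -1.
(a,b)_3: α=9, u≡1; β=7, v≡2 (mod 3); (1|3)=+1, (2|3)=-1; sign (−1)^1·+1^7·-1^9 = +1.
(a,b)_17: α=0, u≡12; β=-2, v≡15 (mod 17); (12|17)=-1, (15|17)=+1; sign (−1)^0·-1^-2·+1^0 = +1.
(a,b)_∞: sgn(-6)=−, sgn(-30)=−, so -1.
(a,b)_11: α=-4, u≡3; β=-2, v≡3 (mod 11); (3|11)=+1, (3|11)=+1; sign (−1)^0·+1^-2·+1^-4 = +1.
(a,b)_13: α=-2, u≡2; β=0, v≡9 (mod 13); (2|13)=-1, (9|13)=+1; sign (−1)^0·-1^0·+1^-2 = +1.
(a,b)_5: α=2, u≡1; β=1, v≡1 (mod 5); (1|5)=+1, (1|5)=+1; sign (−1)^0·+1^1·+1^2 = +1.
(a,b)_7: α=0, u≡4; β=-2, v≡6 (mod 7); (4|7)=+1, (6|7)=-1; sign (−1)^0·+1^-2·-1^0 = +1.
(-6, -30 / ℚ) ramifies at {2, ∞}: a division algebra.

[2, inf]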